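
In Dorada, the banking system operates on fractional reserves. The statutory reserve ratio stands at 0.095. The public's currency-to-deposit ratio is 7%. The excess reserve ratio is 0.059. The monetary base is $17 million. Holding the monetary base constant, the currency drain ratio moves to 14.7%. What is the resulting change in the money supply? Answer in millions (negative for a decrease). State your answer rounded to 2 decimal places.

Initially m₁ = (1 + 0.07) / (0.095 + 0.059 + 0.07) ≈ 4.77679, so M₁ = 4.77679 × 17 ≈ 81.2054 million.
After the change m₂ = (1 + 0.147) / (0.095 + 0.059 + 0.147) ≈ 3.81063, so M₂ = 3.81063 × 17 ≈ 64.7807 million.
ΔM = M₂ − M₁ = 64.7807 − 81.2054 = -16.4247 million.

-16.42 million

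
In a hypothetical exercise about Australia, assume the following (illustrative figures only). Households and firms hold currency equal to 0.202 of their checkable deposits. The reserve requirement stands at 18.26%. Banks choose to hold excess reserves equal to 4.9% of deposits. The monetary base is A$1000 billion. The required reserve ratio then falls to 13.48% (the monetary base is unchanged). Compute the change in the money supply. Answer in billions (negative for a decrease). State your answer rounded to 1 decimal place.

Initially m₁ = (1 + 0.202) / (0.1826 + 0.049 + 0.202) ≈ 2.77214, so M₁ = 2.77214 × 1000 = 2772.14 billion.
After the change m₂ = (1 + 0.202) / (0.1348 + 0.049 + 0.202) ≈ 3.11560, so M₂ = 3.11560 × 1000 = 3115.6 billion.
ΔM = M₂ − M₁ = 3115.6 − 2772.14 = 343.46 billion.

A$343.5 billion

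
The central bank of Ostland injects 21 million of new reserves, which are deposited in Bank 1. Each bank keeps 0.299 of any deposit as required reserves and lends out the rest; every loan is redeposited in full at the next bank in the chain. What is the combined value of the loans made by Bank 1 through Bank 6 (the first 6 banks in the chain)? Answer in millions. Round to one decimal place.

43.4 million

Bank i lends (1 − rr)^i of the original deposit: Bank 1 lends 21·0.7010 = 14.7210, Bank 2 lends 21·0.7010² ≈ 10.3194, and so on.
Summing a geometric series: total = 21·[0.7010·(1 − 0.7010^6) / (1 − 0.7010)] ≈ 43.3919 million.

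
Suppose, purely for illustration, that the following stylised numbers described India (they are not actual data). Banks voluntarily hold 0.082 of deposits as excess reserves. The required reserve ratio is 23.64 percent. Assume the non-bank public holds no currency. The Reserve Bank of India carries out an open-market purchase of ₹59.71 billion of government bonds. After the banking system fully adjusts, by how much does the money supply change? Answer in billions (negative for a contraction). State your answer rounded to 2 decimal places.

The money multiplier is m = 1 / (rr + e) = 1 / (0.2364 + 0.082) ≈ 3.14070.
The purchase adds 59.71 billion of base, so ΔM = m × ΔMB = 3.14070 × (+59.71) ≈ 187.5312 billion.

₹187.53 billion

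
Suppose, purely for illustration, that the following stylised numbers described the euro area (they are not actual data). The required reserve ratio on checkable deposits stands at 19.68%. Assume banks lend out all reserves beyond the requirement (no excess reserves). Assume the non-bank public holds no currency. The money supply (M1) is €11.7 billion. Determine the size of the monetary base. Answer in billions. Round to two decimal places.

With no currency drain and no excess reserves, the money multiplier is m = 1/rr = 1/0.1968 ≈ 5.08130.
The monetary base is MB = M / m = 11.7 / 5.08130 ≈ 2.3026 billion.

€2.30 billion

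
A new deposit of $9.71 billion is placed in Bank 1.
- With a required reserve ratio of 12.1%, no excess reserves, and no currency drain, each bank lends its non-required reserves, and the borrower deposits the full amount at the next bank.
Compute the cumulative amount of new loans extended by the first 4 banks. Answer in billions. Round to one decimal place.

Bank i lends (1 − rr)^i of the original deposit: Bank 1 lends 9.71·0.8790 ≈ 8.5351, Bank 2 lends 9.71·0.8790² ≈ 7.5023, and so on.
Summing a geometric series: total = 9.71·[0.8790·(1 − 0.8790^4) / (1 − 0.8790)] ≈ 28.4286 billion.

$28.4 billion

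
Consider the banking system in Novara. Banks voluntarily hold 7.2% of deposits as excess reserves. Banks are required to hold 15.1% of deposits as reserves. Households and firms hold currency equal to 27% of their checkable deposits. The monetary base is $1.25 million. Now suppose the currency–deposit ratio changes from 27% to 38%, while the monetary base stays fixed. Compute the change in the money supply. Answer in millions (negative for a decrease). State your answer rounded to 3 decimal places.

Initially m₁ = (1 + 0.27) / (0.151 + 0.072 + 0.27) ≈ 2.57606, so M₁ = 2.57606 × 1.25 ≈ 3.2201 million.
After the change m₂ = (1 + 0.38) / (0.151 + 0.072 + 0.38) ≈ 2.28856, so M₂ = 2.28856 × 1.25 = 2.8607 million.
ΔM = M₂ − M₁ = 2.8607 − 3.2201 = -0.3594 million.

-0.359 million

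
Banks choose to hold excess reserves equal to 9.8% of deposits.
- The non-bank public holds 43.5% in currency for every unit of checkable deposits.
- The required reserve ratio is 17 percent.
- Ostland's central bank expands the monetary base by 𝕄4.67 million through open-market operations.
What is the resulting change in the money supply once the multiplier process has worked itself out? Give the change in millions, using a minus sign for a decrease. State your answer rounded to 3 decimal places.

The money multiplier is m = (1 + c) / (rr + e + c) = (1 + 0.435) / (0.17 + 0.098 + 0.435) ≈ 2.04125.
The purchase adds 4.67 million of base, so ΔM = m × ΔMB = 2.04125 × (+4.67) ≈ 9.5326 million.

𝕄9.533 million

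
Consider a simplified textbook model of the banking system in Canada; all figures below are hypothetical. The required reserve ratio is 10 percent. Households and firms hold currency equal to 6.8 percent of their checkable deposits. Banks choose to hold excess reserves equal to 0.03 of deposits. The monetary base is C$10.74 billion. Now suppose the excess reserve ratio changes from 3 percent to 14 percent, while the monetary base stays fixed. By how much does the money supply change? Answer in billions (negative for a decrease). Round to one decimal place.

-20.7 billion

Initially m₁ = (1 + 0.068) / (0.1 + 0.03 + 0.068) ≈ 5.3939, so M₁ = 5.3939 × 10.74 ≈ 57.9305 billion.
After the change m₂ = (1 + 0.068) / (0.1 + 0.14 + 0.068) ≈ 3.4675, so M₂ = 3.4675 × 10.74 ≈ 37.2409 billion.
ΔM = M₂ − M₁ = 37.2409 − 57.9305 = -20.6896 billion.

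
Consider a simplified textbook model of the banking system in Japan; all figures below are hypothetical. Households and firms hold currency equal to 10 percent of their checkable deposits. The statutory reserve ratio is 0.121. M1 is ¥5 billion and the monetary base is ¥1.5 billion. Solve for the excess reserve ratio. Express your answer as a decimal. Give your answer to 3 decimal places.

Using m = M/MB = 5/1.5 ≈ 3.333333. Since m = (1 + c)/(c + rr + e), the denominator satisfies c + rr + e = (1 + c)/m = (1 + 0.1) / 3.333333 ≈ 0.330000.
With c = 0.1 and rr = 0.121, the excess reserve ratio is 0.330000 − 0.1 − 0.121 = 0.109.

0.109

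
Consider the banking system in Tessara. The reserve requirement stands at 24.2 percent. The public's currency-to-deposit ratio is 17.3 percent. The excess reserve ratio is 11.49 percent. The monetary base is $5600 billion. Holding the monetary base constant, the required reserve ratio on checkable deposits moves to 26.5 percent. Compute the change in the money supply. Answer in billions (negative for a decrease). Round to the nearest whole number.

-516 billion

Initially m₁ = (1 + 0.173) / (0.242 + 0.1149 + 0.173) ≈ 2.21363, so M₁ = 2.21363 × 5600 = 12396.328 billion.
After the change m₂ = (1 + 0.173) / (0.265 + 0.1149 + 0.173) ≈ 2.12154, so M₂ = 2.12154 × 5600 = 11880.624 billion.
ΔM = M₂ − M₁ = 11880.624 − 12396.328 = -515.704 billion.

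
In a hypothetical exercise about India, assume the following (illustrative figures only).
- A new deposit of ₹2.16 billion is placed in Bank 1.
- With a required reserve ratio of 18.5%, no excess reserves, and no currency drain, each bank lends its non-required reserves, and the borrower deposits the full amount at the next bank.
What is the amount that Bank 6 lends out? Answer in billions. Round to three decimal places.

₹0.633 billion

Each bank lends a fraction (1 − rr) = 0.8150 of the deposit it receives, so Bank 6 receives 2.16·0.8150^5 and lends 2.16·0.8150^6 ≈ 0.6330 billion.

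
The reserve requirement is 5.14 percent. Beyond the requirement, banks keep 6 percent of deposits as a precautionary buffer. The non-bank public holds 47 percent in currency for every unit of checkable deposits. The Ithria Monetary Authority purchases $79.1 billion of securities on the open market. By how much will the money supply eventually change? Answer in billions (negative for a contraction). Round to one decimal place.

The money multiplier is m = (1 + c) / (rr + e + c) = (1 + 0.47) / (0.0514 + 0.06 + 0.47) ≈ 2.5284.
The purchase adds 79.1 billion of base, so ΔM = m × ΔMB = 2.5284 × (+79.1) ≈ 199.9964 billion.

$200.0 billion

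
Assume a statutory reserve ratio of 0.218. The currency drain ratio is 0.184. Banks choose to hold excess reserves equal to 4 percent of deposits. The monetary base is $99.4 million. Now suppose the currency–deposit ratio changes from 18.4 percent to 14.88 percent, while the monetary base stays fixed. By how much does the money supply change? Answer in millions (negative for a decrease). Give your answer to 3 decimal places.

Initially m₁ = (1 + 0.184) / (0.218 + 0.04 + 0.184) ≈ 2.678733, so M₁ = 2.678733 × 99.4 ≈ 266.2661 million.
After the change m₂ = (1 + 0.1488) / (0.218 + 0.04 + 0.1488) ≈ 2.823992, so M₂ = 2.823992 × 99.4 ≈ 280.7048 million.
ΔM = M₂ − M₁ = 280.7048 − 266.2661 = 14.4387 million.

$14.439 million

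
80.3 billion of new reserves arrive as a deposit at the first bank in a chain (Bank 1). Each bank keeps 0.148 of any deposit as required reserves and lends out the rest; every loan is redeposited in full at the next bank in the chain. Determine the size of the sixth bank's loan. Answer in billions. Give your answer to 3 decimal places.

Each bank lends a fraction (1 − rr) = 0.8520 of the deposit it receives, so Bank 6 receives 80.3·0.8520^5 and lends 80.3·0.8520^6 ≈ 30.7152 billion.

30.715 billion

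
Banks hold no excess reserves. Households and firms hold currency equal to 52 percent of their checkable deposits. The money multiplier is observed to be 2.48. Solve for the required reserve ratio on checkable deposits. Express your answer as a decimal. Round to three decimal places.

Using m = 2.48. Since m = (1 + c)/(c + rr + e), the denominator satisfies c + rr + e = (1 + c)/m = (1 + 0.52) / 2.48 ≈ 0.612903.
With c = 0.52 and e = 0, the required reserve ratio on checkable deposits is 0.612903 − 0.52 − 0 = 0.092903.

0.093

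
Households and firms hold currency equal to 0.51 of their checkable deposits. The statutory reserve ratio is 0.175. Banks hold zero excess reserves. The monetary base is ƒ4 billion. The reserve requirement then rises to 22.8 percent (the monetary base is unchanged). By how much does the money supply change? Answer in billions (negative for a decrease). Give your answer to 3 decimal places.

-0.633 billion

Initially m₁ = (1 + 0.51) / (0.175 + 0.51) ≈ 2.20438, so M₁ = 2.20438 × 4 ≈ 8.8175 billion.
After the change m₂ = (1 + 0.51) / (0.228 + 0.51) ≈ 2.04607, so M₂ = 2.04607 × 4 ≈ 8.1843 billion.
ΔM = M₂ − M₁ = 8.1843 − 8.8175 = -0.6332 billion.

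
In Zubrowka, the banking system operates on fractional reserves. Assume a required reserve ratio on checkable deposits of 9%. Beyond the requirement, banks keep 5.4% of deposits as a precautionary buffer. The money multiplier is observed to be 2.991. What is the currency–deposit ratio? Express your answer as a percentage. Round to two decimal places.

28.59%

Using m = 2.991. From m = (1 + c)/(c + rr + e), rearranging gives 1 + c = m·(c + rr + e), so c·(1 − m) = m·(rr + e) − 1.
Hence c = [m·(rr + e) − 1]/(1 − m) = [2.991 × (0.09 + 0.054) − 1] / (1 − 2.991) ≈ 0.285935.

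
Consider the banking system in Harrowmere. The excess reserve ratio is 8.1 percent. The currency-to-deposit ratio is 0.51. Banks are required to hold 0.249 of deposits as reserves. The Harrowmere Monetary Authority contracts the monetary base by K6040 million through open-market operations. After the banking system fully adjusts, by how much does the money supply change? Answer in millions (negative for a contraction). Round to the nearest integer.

The money multiplier is m = (1 + c) / (rr + e + c) = (1 + 0.51) / (0.249 + 0.081 + 0.51) ≈ 1.79762.
The sale removes 6040 million of base, so ΔM = m × ΔMB = 1.79762 × (−6040) = -10857.6248 million.

-10858 million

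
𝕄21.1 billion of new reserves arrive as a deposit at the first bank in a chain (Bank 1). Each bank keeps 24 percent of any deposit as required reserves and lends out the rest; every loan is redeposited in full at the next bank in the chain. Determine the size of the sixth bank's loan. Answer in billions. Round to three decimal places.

Each bank lends a fraction (1 − rr) = 0.7600 of the deposit it receives, so Bank 6 receives 21.1·0.7600^5 and lends 21.1·0.7600^6 ≈ 4.0660 billion.

𝕄4.066 billion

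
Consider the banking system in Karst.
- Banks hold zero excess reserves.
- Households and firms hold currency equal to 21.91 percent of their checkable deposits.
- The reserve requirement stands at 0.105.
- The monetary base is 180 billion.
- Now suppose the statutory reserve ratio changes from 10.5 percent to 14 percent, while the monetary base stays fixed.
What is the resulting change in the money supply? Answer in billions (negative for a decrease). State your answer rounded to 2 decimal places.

-65.99 billion

Initially m₁ = (1 + 0.2191) / (0.105 + 0.2191) ≈ 3.761493, so M₁ = 3.761493 × 180 ≈ 677.0687 billion.
After the change m₂ = (1 + 0.2191) / (0.14 + 0.2191) ≈ 3.394876, so M₂ = 3.394876 × 180 ≈ 611.0777 billion.
ΔM = M₂ − M₁ = 611.0777 − 677.0687 = -65.991 billion.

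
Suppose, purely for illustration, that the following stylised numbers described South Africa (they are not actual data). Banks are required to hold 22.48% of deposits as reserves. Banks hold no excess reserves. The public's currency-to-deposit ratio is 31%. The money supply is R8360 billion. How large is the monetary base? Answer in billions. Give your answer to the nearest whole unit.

R3413 billion

The money multiplier is m = (1 + c) / (rr + c) = (1 + 0.31) / (0.2248 + 0.31) ≈ 2.44951.
MB = M / m = 8360 / 2.44951 ≈ 3412.9275 billion.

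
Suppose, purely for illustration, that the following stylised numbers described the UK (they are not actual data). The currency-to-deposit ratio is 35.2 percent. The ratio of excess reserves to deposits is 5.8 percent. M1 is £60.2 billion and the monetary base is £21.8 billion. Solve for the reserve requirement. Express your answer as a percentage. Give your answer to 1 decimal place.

Using m = M/MB = 60.2/21.8 ≈ 2.761468. Since m = (1 + c)/(c + rr + e), the denominator satisfies c + rr + e = (1 + c)/m = (1 + 0.352) / 2.761468 ≈ 0.489595.
With c = 0.352 and e = 0.058, the reserve requirement is 0.489595 − 0.352 − 0.058 = 0.079595.

8.0%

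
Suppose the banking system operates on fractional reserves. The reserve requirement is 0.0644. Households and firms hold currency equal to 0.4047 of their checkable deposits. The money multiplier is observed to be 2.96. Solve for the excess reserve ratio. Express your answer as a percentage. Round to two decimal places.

Using m = 2.96. Since m = (1 + c)/(c + rr + e), the denominator satisfies c + rr + e = (1 + c)/m = (1 + 0.4047) / 2.96 ≈ 0.474561.
With c = 0.4047 and rr = 0.0644, the excess reserve ratio is 0.474561 − 0.4047 − 0.0644 = 0.005461.

0.55%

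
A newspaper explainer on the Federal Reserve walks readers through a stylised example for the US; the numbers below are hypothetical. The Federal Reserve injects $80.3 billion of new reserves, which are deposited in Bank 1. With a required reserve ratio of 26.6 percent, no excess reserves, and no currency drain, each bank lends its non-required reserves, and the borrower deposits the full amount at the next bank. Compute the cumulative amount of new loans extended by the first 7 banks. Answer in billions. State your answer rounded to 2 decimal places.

Bank i lends (1 − rr)^i of the original deposit: Bank 1 lends 80.3·0.7340 = 58.9402, Bank 2 lends 80.3·0.7340² ≈ 43.2621, and so on.
Summing a geometric series: total = 80.3·[0.7340·(1 − 0.7340^7) / (1 − 0.7340)] ≈ 196.1464 billion.

$196.15 billion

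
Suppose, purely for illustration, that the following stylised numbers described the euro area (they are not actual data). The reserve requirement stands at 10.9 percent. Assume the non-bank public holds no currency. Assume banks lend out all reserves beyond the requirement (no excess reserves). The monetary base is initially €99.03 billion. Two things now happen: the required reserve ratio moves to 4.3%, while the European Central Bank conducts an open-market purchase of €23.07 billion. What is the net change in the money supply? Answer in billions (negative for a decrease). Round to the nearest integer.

€1931 billion

Before: m₁ = 1 / (0.109) ≈ 9.1743, MB₁ = 99.03, so M₁ = 9.1743 × 99.03 ≈ 908.5309 billion.
After: m₂ = 1 / (0.043) ≈ 23.2558, MB₂ = 99.03 + 23.07 = 122.1, so M₂ = 23.2558 × 122.1 ≈ 2839.5332 billion.
ΔM = M₂ − M₁ = 2839.5332 − 908.5309 = 1931.0023 billion.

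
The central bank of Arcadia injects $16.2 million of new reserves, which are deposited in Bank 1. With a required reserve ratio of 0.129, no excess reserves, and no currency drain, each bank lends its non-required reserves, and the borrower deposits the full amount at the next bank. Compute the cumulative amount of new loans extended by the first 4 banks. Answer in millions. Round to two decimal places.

Bank i lends (1 − rr)^i of the original deposit: Bank 1 lends 16.2·0.8710 = 14.1102, Bank 2 lends 16.2·0.8710² ≈ 12.2900, and so on.
Summing a geometric series: total = 16.2·[0.8710·(1 − 0.8710^4) / (1 − 0.8710)] ≈ 46.4284 million.

$46.43 million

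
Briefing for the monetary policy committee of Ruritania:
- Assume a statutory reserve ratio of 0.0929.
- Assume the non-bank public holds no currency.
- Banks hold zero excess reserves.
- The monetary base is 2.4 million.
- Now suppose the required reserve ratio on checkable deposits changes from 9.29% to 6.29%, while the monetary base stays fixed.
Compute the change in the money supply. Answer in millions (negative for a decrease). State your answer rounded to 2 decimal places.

12.32 million

Initially m₁ = 1 / (0.0929) ≈ 10.7643, so M₁ = 10.7643 × 2.4 ≈ 25.8343 million.
After the change m₂ = 1 / (0.0629) ≈ 15.8983, so M₂ = 15.8983 × 2.4 ≈ 38.1559 million.
ΔM = M₂ − M₁ = 38.1559 − 25.8343 = 12.3216 million.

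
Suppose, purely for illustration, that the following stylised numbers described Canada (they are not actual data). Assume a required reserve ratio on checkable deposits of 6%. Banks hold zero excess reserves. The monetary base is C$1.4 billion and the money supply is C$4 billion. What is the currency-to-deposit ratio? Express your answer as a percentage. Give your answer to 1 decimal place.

Using m = M/MB = 4/1.4 ≈ 2.857143. From m = (1 + c)/(c + rr + e), rearranging gives 1 + c = m·(c + rr + e), so c·(1 − m) = m·(rr + e) − 1.
Hence c = [m·(rr + e) − 1]/(1 − m) = [2.857143 × (0.06 + 0) − 1] / (1 − 2.857143) ≈ 0.446154.

44.6%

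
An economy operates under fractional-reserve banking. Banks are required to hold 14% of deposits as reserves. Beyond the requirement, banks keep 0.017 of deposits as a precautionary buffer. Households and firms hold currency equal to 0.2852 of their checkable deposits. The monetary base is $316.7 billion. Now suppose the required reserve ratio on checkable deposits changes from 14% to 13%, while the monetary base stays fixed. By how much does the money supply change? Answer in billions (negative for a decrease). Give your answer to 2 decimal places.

Initially m₁ = (1 + 0.2852) / (0.14 + 0.017 + 0.2852) ≈ 2.906377, so M₁ = 2.906377 × 316.7 ≈ 920.4496 billion.
After the change m₂ = (1 + 0.2852) / (0.13 + 0.017 + 0.2852) ≈ 2.973623, so M₂ = 2.973623 × 316.7 ≈ 941.7464 billion.
ΔM = M₂ − M₁ = 941.7464 − 920.4496 = 21.2968 billion.

$21.30 billion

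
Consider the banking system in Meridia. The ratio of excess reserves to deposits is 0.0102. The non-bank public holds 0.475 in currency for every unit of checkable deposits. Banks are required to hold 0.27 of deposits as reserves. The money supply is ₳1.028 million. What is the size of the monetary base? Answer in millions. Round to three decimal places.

₳0.526 million

The money multiplier is m = (1 + c) / (rr + e + c) = (1 + 0.475) / (0.27 + 0.0102 + 0.475) ≈ 1.95313.
MB = M / m = 1.028 / 1.95313 ≈ 0.5263 million.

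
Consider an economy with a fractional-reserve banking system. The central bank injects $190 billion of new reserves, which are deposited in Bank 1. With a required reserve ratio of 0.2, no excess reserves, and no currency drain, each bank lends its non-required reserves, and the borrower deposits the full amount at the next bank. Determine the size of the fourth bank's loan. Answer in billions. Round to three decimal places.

$77.824 billion

Each bank lends a fraction (1 − rr) = 0.8000 of the deposit it receives, so Bank 4 receives 190·0.8000^3 and lends 190·0.8000^4 = 77.8240 billion.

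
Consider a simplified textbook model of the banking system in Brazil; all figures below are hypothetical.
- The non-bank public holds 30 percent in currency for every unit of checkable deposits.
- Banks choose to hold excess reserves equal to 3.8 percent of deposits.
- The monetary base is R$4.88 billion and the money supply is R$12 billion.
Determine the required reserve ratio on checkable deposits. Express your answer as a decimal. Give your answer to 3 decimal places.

0.191

Using m = M/MB = 12/4.88 ≈ 2.459016. Since m = (1 + c)/(c + rr + e), the denominator satisfies c + rr + e = (1 + c)/m = (1 + 0.3) / 2.459016 ≈ 0.528667.
With c = 0.3 and e = 0.038, the required reserve ratio on checkable deposits is 0.528667 − 0.3 − 0.038 = 0.190667.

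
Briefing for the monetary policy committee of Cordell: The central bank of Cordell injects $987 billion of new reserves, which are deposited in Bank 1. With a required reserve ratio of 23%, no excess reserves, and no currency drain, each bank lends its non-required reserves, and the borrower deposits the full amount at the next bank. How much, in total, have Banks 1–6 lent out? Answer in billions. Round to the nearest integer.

Bank i lends (1 − rr)^i of the original deposit: Bank 1 lends 987·0.7700 = 759.9900, Bank 2 lends 987·0.7700² = 585.1923, and so on.
Summing a geometric series: total = 987·[0.7700·(1 − 0.7700^6) / (1 − 0.7700)] ≈ 2615.6134 billion.

$2616 billion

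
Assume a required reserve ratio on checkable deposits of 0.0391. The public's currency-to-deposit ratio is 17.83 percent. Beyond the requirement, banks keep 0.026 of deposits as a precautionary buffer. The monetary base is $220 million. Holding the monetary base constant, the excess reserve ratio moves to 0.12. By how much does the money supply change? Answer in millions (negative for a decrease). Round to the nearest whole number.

-297 million

Initially m₁ = (1 + 0.1783) / (0.0391 + 0.026 + 0.1783) ≈ 4.8410, so M₁ = 4.8410 × 220 = 1065.02 million.
After the change m₂ = (1 + 0.1783) / (0.0391 + 0.12 + 0.1783) ≈ 3.4923, so M₂ = 3.4923 × 220 = 768.306 million.
ΔM = M₂ − M₁ = 768.306 − 1065.02 = -296.714 million.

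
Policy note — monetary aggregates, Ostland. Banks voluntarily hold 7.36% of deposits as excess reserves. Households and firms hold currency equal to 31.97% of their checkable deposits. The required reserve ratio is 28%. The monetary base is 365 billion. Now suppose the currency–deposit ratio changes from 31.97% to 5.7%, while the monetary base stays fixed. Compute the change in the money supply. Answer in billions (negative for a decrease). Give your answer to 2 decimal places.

224.20 billion

Initially m₁ = (1 + 0.3197) / (0.28 + 0.0736 + 0.3197) ≈ 1.960048, so M₁ = 1.960048 × 365 ≈ 715.4175 billion.
After the change m₂ = (1 + 0.057) / (0.28 + 0.0736 + 0.057) ≈ 2.574282, so M₂ = 2.574282 × 365 ≈ 939.6129 billion.
ΔM = M₂ − M₁ = 939.6129 − 715.4175 = 224.1954 billion.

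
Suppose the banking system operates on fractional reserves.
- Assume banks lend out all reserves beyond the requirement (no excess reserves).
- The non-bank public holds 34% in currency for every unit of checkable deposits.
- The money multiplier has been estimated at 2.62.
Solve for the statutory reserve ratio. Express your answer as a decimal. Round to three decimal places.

0.171

Using m = 2.62. Since m = (1 + c)/(c + rr + e), the denominator satisfies c + rr + e = (1 + c)/m = (1 + 0.34) / 2.62 ≈ 0.511450.
With c = 0.34 and e = 0, the statutory reserve ratio is 0.511450 − 0.34 − 0 = 0.17145.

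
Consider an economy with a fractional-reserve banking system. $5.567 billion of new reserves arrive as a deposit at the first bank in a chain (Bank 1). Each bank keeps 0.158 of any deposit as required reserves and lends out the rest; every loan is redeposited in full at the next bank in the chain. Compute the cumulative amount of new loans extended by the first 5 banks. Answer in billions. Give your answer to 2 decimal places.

$17.11 billion

Bank i lends (1 − rr)^i of the original deposit: Bank 1 lends 5.567·0.8420 ≈ 4.6874, Bank 2 lends 5.567·0.8420² ≈ 3.9468, and so on.
Summing a geometric series: total = 5.567·[0.8420·(1 − 0.8420^5) / (1 − 0.8420)] ≈ 17.1116 billion.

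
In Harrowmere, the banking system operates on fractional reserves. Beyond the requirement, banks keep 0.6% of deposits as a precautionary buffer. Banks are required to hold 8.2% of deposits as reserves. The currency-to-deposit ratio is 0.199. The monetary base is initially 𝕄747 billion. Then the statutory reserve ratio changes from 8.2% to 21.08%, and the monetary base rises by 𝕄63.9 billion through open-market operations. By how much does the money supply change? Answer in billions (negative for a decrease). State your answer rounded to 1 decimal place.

-782.4 billion

Before: m₁ = (1 + 0.199) / (0.082 + 0.006 + 0.199) ≈ 4.17770, MB₁ = 747, so M₁ = 4.17770 × 747 = 3120.7419 billion.
After: m₂ = (1 + 0.199) / (0.2108 + 0.006 + 0.199) ≈ 2.88360, MB₂ = 747 + 63.9 = 810.9, so M₂ = 2.88360 × 810.9 ≈ 2338.3112 billion.
ΔM = M₂ − M₁ = 2338.3112 − 3120.7419 = -782.4307 billion.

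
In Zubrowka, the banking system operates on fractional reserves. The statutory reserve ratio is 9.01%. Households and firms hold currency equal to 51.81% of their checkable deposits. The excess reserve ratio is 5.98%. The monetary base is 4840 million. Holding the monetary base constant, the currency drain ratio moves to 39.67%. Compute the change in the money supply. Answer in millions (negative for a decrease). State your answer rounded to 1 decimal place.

1368.0 million

Initially m₁ = (1 + 0.5181) / (0.0901 + 0.0598 + 0.5181) ≈ 2.272605, so M₁ = 2.272605 × 4840 = 10999.4082 million.
After the change m₂ = (1 + 0.3967) / (0.0901 + 0.0598 + 0.3967) ≈ 2.555251, so M₂ = 2.555251 × 4840 ≈ 12367.4148 million.
ΔM = M₂ − M₁ = 12367.4148 − 10999.4082 = 1368.0066 million.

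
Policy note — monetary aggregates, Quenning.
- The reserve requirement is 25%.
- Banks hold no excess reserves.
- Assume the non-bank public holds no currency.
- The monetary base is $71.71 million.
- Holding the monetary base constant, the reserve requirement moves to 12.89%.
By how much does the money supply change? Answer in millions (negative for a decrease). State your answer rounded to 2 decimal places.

$269.48 million

Initially m₁ = 1 / (0.25) = 4, so M₁ = 4 × 71.71 = 286.84 million.
After the change m₂ = 1 / (0.1289) ≈ 7.75795, so M₂ = 7.75795 × 71.71 ≈ 556.3226 million.
ΔM = M₂ − M₁ = 556.3226 − 286.84 = 269.4826 million.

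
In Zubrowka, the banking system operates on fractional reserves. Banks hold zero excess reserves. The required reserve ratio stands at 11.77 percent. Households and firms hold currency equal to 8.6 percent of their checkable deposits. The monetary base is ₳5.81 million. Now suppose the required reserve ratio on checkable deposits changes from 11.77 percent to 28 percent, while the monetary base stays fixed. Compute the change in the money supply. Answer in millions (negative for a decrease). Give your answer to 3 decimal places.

Initially m₁ = (1 + 0.086) / (0.1177 + 0.086) ≈ 5.33137, so M₁ = 5.33137 × 5.81 ≈ 30.9753 million.
After the change m₂ = (1 + 0.086) / (0.28 + 0.086) ≈ 2.96721, so M₂ = 2.96721 × 5.81 ≈ 17.2395 million.
ΔM = M₂ − M₁ = 17.2395 − 30.9753 = -13.7358 million.

-13.736 million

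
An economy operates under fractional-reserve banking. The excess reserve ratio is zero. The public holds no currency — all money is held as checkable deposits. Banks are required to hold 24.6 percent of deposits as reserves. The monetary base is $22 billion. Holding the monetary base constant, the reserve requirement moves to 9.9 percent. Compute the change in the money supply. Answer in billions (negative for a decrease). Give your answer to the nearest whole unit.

Initially m₁ = 1 / (0.246) ≈ 4.0650, so M₁ = 4.0650 × 22 = 89.43 billion.
After the change m₂ = 1 / (0.099) ≈ 10.1010, so M₂ = 10.1010 × 22 = 222.222 billion.
ΔM = M₂ − M₁ = 222.222 − 89.43 = 132.792 billion.

$133 billion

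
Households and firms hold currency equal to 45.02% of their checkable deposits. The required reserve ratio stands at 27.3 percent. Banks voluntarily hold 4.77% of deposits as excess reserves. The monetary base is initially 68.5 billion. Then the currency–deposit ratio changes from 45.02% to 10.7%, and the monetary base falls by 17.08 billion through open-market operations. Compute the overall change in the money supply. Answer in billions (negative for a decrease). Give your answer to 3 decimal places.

4.228 billion

Before: m₁ = (1 + 0.4502) / (0.273 + 0.0477 + 0.4502) ≈ 1.881178, MB₁ = 68.5, so M₁ = 1.881178 × 68.5 ≈ 128.8607 billion.
After: m₂ = (1 + 0.107) / (0.273 + 0.0477 + 0.107) ≈ 2.588263, MB₂ = 68.5 − 17.08 = 51.42, so M₂ = 2.588263 × 51.42 ≈ 133.0885 billion.
ΔM = M₂ − M₁ = 133.0885 − 128.8607 = 4.2278 billion.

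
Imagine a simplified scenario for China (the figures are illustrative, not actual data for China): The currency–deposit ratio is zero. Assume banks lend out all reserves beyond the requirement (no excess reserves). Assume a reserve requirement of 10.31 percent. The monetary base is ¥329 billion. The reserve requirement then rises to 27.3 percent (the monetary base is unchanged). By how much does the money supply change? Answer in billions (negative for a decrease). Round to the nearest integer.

Initially m₁ = 1 / (0.1031) ≈ 9.6993, so M₁ = 9.6993 × 329 = 3191.0697 billion.
After the change m₂ = 1 / (0.273) ≈ 3.6630, so M₂ = 3.6630 × 329 = 1205.127 billion.
ΔM = M₂ − M₁ = 1205.127 − 3191.0697 = -1985.9427 billion.

-1986 billion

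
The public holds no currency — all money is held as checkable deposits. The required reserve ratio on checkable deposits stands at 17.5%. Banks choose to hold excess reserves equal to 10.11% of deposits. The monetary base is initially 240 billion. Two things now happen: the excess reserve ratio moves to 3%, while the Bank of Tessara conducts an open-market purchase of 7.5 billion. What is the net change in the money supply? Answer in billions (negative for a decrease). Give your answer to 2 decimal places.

338.07 billion

Before: m₁ = 1 / (0.175 + 0.1011) ≈ 3.621876, MB₁ = 240, so M₁ = 3.621876 × 240 ≈ 869.2502 billion.
After: m₂ = 1 / (0.175 + 0.03) ≈ 4.878049, MB₂ = 240 + 7.5 = 247.5, so M₂ = 4.878049 × 247.5 ≈ 1207.3171 billion.
ΔM = M₂ − M₁ = 1207.3171 − 869.2502 = 338.0669 billion.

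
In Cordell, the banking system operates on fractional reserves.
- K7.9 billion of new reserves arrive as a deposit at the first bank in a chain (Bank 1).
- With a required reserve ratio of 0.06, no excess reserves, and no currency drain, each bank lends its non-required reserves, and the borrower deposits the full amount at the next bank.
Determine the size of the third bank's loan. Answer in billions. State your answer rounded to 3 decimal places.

K6.562 billion

Each bank lends a fraction (1 − rr) = 0.9400 of the deposit it receives, so Bank 3 receives 7.9·0.9400^2 and lends 7.9·0.9400^3 ≈ 6.5616 billion.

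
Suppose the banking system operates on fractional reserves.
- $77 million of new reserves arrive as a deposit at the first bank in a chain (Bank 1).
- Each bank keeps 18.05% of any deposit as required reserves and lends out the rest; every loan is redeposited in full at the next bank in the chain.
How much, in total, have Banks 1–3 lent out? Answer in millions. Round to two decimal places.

Bank i lends (1 − rr)^i of the original deposit: Bank 1 lends 77·0.8195 = 63.1015, Bank 2 lends 77·0.8195² ≈ 51.7117, and so on.
Summing a geometric series: total = 77·[0.8195·(1 − 0.8195^3) / (1 − 0.8195)] ≈ 157.1909 million.

$157.19 million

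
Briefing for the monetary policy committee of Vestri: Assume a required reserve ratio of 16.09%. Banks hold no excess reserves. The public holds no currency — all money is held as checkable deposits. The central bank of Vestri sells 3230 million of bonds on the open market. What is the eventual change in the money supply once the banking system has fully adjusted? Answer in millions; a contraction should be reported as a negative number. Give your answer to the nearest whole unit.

The simple money multiplier is m = 1/rr = 1/0.1609 ≈ 6.21504.
An open-market sale reduces the monetary base by 3230 million, so ΔM = m × ΔMB = 6.21504 × (−3230) = -20074.5792 million.

-20075 million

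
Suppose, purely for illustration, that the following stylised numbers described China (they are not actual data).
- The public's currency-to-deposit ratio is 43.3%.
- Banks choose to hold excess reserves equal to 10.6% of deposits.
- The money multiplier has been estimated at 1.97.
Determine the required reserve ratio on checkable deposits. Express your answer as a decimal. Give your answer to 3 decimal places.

Using m = 1.97. Since m = (1 + c)/(c + rr + e), the denominator satisfies c + rr + e = (1 + c)/m = (1 + 0.433) / 1.97 ≈ 0.727411.
With c = 0.433 and e = 0.106, the required reserve ratio on checkable deposits is 0.727411 − 0.433 − 0.106 = 0.188411.

0.188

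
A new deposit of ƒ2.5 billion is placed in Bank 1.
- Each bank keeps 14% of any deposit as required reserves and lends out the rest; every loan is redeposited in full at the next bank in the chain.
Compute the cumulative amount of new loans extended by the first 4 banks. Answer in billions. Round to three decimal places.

Bank i lends (1 − rr)^i of the original deposit: Bank 1 lends 2.5·0.8600 = 2.1500, Bank 2 lends 2.5·0.8600² = 1.8490, and so on.
Summing a geometric series: total = 2.5·[0.8600·(1 − 0.8600^4) / (1 − 0.8600)] ≈ 6.9567 billion.

ƒ6.957 billion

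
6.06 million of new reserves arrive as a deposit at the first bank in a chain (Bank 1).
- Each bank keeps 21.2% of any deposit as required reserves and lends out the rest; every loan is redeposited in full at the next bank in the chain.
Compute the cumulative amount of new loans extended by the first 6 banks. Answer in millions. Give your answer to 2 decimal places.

17.13 million

Bank i lends (1 − rr)^i of the original deposit: Bank 1 lends 6.06·0.7880 ≈ 4.7753, Bank 2 lends 6.06·0.7880² ≈ 3.7629, and so on.
Summing a geometric series: total = 6.06·[0.7880·(1 − 0.7880^6) / (1 − 0.7880)] ≈ 17.1320 million.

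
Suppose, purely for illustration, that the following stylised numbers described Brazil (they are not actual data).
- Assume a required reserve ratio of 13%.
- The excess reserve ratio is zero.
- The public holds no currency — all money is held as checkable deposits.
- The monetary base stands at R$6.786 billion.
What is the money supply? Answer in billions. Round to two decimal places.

R$52.20 billion

With no currency drain or excess reserves, the money multiplier is m = 1/rr = 1/0.13 ≈ 7.6923.
Money supply M = m × MB = 7.6923 × 6.786 ≈ 52.1999 billion.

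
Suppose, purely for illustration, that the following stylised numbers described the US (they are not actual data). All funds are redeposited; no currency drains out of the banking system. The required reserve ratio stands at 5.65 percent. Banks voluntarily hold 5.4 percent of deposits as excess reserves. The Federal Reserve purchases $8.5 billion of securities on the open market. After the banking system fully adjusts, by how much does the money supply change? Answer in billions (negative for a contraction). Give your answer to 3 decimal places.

The money multiplier is m = 1 / (rr + e) = 1 / (0.0565 + 0.054) ≈ 9.04977.
The purchase adds 8.5 billion of base, so ΔM = m × ΔMB = 9.04977 × (+8.5) ≈ 76.923 billion.

$76.923 billion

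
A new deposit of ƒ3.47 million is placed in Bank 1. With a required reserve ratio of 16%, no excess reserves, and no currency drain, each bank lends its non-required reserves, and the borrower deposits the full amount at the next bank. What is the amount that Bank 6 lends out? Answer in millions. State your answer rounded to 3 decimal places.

Each bank lends a fraction (1 − rr) = 0.8400 of the deposit it receives, so Bank 6 receives 3.47·0.8400^5 and lends 3.47·0.8400^6 ≈ 1.2190 million.

ƒ1.219 million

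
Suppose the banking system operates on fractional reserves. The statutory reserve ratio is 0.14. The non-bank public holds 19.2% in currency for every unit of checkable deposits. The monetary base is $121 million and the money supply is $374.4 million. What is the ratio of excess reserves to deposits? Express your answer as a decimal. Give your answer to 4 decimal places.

Using m = M/MB = 374.4/121 ≈ 3.094215. Since m = (1 + c)/(c + rr + e), the denominator satisfies c + rr + e = (1 + c)/m = (1 + 0.192) / 3.094215 ≈ 0.385235.
With c = 0.192 and rr = 0.14, the ratio of excess reserves to deposits is 0.385235 − 0.192 − 0.14 = 0.053235.

0.0532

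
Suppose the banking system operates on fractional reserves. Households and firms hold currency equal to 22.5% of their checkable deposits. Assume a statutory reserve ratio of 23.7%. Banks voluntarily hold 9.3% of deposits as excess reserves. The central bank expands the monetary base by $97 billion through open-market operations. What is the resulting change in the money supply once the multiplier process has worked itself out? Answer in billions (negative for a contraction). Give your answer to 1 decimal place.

The money multiplier is m = (1 + c) / (rr + e + c) = (1 + 0.225) / (0.237 + 0.093 + 0.225) ≈ 2.2072.
The purchase adds 97 billion of base, so ΔM = m × ΔMB = 2.2072 × (+97) = 214.0984 billion.

$214.1 billion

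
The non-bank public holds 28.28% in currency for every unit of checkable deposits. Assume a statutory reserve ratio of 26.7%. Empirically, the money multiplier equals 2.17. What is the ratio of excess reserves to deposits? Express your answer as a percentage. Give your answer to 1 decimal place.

Using m = 2.17. Since m = (1 + c)/(c + rr + e), the denominator satisfies c + rr + e = (1 + c)/m = (1 + 0.2828) / 2.17 ≈ 0.591152.
With c = 0.2828 and rr = 0.267, the ratio of excess reserves to deposits is 0.591152 − 0.2828 − 0.267 = 0.041352.

4.1%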